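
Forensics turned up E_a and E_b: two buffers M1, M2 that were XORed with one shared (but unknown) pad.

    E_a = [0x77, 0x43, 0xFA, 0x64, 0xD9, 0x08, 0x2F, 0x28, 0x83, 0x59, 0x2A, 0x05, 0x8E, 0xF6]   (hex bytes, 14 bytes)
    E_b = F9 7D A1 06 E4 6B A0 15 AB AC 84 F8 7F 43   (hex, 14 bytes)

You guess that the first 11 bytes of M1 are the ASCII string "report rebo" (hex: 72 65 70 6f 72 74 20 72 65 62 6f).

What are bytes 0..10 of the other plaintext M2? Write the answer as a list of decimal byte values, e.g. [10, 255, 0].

First, E_a ⊕ E_b = (M1 ⊕ K) ⊕ (M2 ⊕ K) = M1 ⊕ M2, so the key drops out. Then M2 = (M1 ⊕ M2) ⊕ M1 over the first 11 bytes.
byte 0: (77 XOR f9) XOR 72 = 8e XOR 72 = fc
byte 1: (43 XOR 7d) XOR 65 = 3e XOR 65 = 5b
byte 2: (fa XOR a1) XOR 70 = 5b XOR 70 = 2b
byte 3: (64 XOR 06) XOR 6f = 62 XOR 6f = 0d
byte 4: (d9 XOR e4) XOR 72 = 3d XOR 72 = 4f
byte 5: (08 XOR 6b) XOR 74 = 63 XOR 74 = 17
byte 6: (2f XOR a0) XOR 20 = 8f XOR 20 = af
byte 7: (28 XOR 15) XOR 72 = 3d XOR 72 = 4f
byte 8: (83 XOR ab) XOR 65 = 28 XOR 65 = 4d
byte 9: (59 XOR ac) XOR 62 = f5 XOR 62 = 97
byte 10: (2a XOR 84) XOR 6f = ae XOR 6f = c1

[252, 91, 43, 13, 79, 23, 175, 79, 77, 151, 193]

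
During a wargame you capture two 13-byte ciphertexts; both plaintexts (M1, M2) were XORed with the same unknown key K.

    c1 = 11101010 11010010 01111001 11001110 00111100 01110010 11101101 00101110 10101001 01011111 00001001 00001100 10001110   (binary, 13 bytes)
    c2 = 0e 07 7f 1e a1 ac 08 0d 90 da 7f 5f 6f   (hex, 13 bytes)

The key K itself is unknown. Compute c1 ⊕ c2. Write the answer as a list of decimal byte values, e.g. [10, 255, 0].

c1 ⊕ c2 = (M1 ⊕ K) ⊕ (M2 ⊕ K) = M1 ⊕ M2 — the shared key cancels under XOR.
byte 0: ea XOR 0e = e4
byte 1: d2 XOR 07 = d5
byte 2: 79 XOR 7f = 06
byte 3: ce XOR 1e = d0
byte 4: 3c XOR a1 = 9d
byte 5: 72 XOR ac = de
byte 6: ed XOR 08 = e5
byte 7: 2e XOR 0d = 23
byte 8: a9 XOR 90 = 39
byte 9: 5f XOR da = 85
byte 10: 09 XOR 7f = 76
byte 11: 0c XOR 5f = 53
byte 12: 8e XOR 6f = e1

[228, 213, 6, 208, 157, 222, 229, 35, 57, 133, 118, 83, 225]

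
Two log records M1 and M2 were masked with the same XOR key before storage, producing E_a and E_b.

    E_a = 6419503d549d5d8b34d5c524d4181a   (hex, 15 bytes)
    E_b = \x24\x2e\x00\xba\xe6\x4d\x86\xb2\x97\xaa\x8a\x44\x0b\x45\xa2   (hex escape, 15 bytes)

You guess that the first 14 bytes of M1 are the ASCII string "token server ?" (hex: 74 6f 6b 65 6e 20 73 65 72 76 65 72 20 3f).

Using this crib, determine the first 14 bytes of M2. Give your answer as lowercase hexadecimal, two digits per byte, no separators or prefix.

34583be2dcf0a85cd1092a12ff62

First, E_a ⊕ E_b = (M1 ⊕ K) ⊕ (M2 ⊕ K) = M1 ⊕ M2, so the key drops out. Then M2 = (M1 ⊕ M2) ⊕ M1 over the first 14 bytes.
byte 0: (64 ^ 24) ^ 74 = 40 ^ 74 = 34
byte 1: (19 ^ 2e) ^ 6f = 37 ^ 6f = 58
byte 2: (50 ^ 00) ^ 6b = 50 ^ 6b = 3b
byte 3: (3d ^ ba) ^ 65 = 87 ^ 65 = e2
byte 4: (54 ^ e6) ^ 6e = b2 ^ 6e = dc
byte 5: (9d ^ 4d) ^ 20 = d0 ^ 20 = f0
byte 6: (5d ^ 86) ^ 73 = db ^ 73 = a8
byte 7: (8b ^ b2) ^ 65 = 39 ^ 65 = 5c
byte 8: (34 ^ 97) ^ 72 = a3 ^ 72 = d1
byte 9: (d5 ^ aa) ^ 76 = 7f ^ 76 = 09
byte 10: (c5 ^ 8a) ^ 65 = 4f ^ 65 = 2a
byte 11: (24 ^ 44) ^ 72 = 60 ^ 72 = 12
byte 12: (d4 ^ 0b) ^ 20 = df ^ 20 = ff
byte 13: (18 ^ 45) ^ 3f = 5d ^ 3f = 62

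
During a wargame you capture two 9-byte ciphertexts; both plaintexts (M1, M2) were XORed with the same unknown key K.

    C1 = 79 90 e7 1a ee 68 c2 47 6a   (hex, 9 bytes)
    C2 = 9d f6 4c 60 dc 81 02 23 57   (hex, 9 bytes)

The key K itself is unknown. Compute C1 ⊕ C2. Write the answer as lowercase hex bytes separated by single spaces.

e4 66 ab 7a 32 e9 c0 64 3d

C1 ⊕ C2 = (M1 ⊕ K) ⊕ (M2 ⊕ K) = M1 ⊕ M2 — the shared key cancels under XOR.
121 ⊕ 157 = 228
144 ⊕ 246 = 102
231 ⊕  76 = 171
 26 ⊕  96 = 122
238 ⊕ 220 =  50
104 ⊕ 129 = 233
194 ⊕   2 = 192
 71 ⊕  35 = 100
106 ⊕  87 =  61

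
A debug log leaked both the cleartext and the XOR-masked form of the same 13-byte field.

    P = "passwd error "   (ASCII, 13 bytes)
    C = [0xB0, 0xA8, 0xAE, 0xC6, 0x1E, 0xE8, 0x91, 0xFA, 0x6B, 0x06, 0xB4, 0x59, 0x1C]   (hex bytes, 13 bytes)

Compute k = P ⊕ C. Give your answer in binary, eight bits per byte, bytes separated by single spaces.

Since C = P ⊕ k, XORing both sides with P gives k = P ⊕ C.
byte 0: 70 ^ b0 = c0
byte 1: 61 ^ a8 = c9
byte 2: 73 ^ ae = dd
byte 3: 73 ^ c6 = b5
byte 4: 77 ^ 1e = 69
byte 5: 64 ^ e8 = 8c
byte 6: 20 ^ 91 = b1
byte 7: 65 ^ fa = 9f
byte 8: 72 ^ 6b = 19
byte 9: 72 ^ 06 = 74
byte 10: 6f ^ b4 = db
byte 11: 72 ^ 59 = 2b
byte 12: 20 ^ 1c = 3c

11000000 11001001 11011101 10110101 01101001 10001100 10110001 10011111 00011001 01110100 11011011 00101011 00111100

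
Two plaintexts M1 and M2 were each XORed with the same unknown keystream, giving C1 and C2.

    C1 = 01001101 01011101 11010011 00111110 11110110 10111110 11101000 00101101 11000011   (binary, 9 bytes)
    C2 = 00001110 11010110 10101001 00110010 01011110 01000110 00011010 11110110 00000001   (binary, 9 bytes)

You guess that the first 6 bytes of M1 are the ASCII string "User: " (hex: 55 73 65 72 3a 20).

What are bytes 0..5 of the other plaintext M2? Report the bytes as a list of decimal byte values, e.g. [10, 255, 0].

First, C1 ⊕ C2 = (M1 ⊕ K) ⊕ (M2 ⊕ K) = M1 ⊕ M2, so the key drops out. Then M2 = (M1 ⊕ M2) ⊕ M1 over the first 6 bytes.
byte 0: (4d XOR 0e) XOR 55 = 43 XOR 55 = 16
byte 1: (5d XOR d6) XOR 73 = 8b XOR 73 = f8
byte 2: (d3 XOR a9) XOR 65 = 7a XOR 65 = 1f
byte 3: (3e XOR 32) XOR 72 = 0c XOR 72 = 7e
byte 4: (f6 XOR 5e) XOR 3a = a8 XOR 3a = 92
byte 5: (be XOR 46) XOR 20 = f8 XOR 20 = d8

[22, 248, 31, 126, 146, 216]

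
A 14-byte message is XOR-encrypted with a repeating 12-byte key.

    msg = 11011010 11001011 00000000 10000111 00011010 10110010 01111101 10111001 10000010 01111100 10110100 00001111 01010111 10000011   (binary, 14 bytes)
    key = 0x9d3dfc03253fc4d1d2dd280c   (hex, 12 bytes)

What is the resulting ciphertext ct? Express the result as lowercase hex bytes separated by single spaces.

47 f6 fc 84 3f 8d b9 68 50 a1 9c 03 ca be

The 12-byte key repeats, so the effective keystream is 9d 3d fc 03 25 3f c4 d1 d2 dd 28 0c 9d 3d.
byte 0: 218 XOR 157 =  71
byte 1: 203 XOR  61 = 246
byte 2:   0 XOR 252 = 252
byte 3: 135 XOR   3 = 132
byte 4:  26 XOR  37 =  63
byte 5: 178 XOR  63 = 141
byte 6: 125 XOR 196 = 185
byte 7: 185 XOR 209 = 104
byte 8: 130 XOR 210 =  80
byte 9: 124 XOR 221 = 161
byte 10: 180 XOR  40 = 156
byte 11:  15 XOR  12 =   3
byte 12:  87 XOR 157 = 202
byte 13: 131 XOR  61 = 190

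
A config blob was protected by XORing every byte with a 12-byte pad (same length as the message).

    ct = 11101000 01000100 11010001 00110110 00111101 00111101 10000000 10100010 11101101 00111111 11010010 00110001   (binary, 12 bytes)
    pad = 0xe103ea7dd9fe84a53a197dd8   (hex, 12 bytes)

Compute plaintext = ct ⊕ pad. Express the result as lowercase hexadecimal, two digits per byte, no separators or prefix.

09473b4be4c30407d726afe9

XOR is its own inverse, so applying the key byte-wise gives the result directly.
byte 0: 232 XOR 225 =   9
byte 1:  68 XOR   3 =  71
byte 2: 209 XOR 234 =  59
byte 3:  54 XOR 125 =  75
byte 4:  61 XOR 217 = 228
byte 5:  61 XOR 254 = 195
byte 6: 128 XOR 132 =   4
byte 7: 162 XOR 165 =   7
byte 8: 237 XOR  58 = 215
byte 9:  63 XOR  25 =  38
byte 10: 210 XOR 125 = 175
byte 11:  49 XOR 216 = 233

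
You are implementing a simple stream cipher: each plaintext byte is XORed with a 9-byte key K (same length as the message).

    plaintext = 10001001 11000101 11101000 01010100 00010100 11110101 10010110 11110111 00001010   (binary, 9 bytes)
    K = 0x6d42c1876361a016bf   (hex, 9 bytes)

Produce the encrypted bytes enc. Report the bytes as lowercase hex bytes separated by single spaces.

e4 87 29 d3 77 94 36 e1 b5

89 ⊕ 6d = e4
c5 ⊕ 42 = 87
e8 ⊕ c1 = 29
54 ⊕ 87 = d3
14 ⊕ 63 = 77
f5 ⊕ 61 = 94
96 ⊕ a0 = 36
f7 ⊕ 16 = e1
0a ⊕ bf = b5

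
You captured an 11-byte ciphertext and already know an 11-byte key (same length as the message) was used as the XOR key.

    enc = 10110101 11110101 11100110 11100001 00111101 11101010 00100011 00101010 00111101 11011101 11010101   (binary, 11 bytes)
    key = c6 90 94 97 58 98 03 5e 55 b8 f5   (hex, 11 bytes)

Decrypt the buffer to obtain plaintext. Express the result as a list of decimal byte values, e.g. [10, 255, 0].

[115, 101, 114, 118, 101, 114, 32, 116, 104, 101, 32]

XOR is its own inverse, so applying the key byte-wise gives the result directly.
byte 0: b5 XOR c6 = 73
byte 1: f5 XOR 90 = 65
byte 2: e6 XOR 94 = 72
byte 3: e1 XOR 97 = 76
byte 4: 3d XOR 58 = 65
byte 5: ea XOR 98 = 72
byte 6: 23 XOR 03 = 20
byte 7: 2a XOR 5e = 74
byte 8: 3d XOR 55 = 68
byte 9: dd XOR b8 = 65
byte 10: d5 XOR f5 = 20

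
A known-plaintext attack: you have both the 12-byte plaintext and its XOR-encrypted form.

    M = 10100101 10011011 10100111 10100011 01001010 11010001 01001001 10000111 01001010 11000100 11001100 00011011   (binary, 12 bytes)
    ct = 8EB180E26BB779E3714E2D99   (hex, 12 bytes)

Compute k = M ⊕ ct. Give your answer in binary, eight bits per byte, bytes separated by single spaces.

00101011 00101010 00100111 01000001 00100001 01100110 00110000 01100100 00111011 10001010 11100001 10000010

Since ct = M ⊕ k, XORing both sides with M gives k = M ⊕ ct.
165 ^ 142 =  43
155 ^ 177 =  42
167 ^ 128 =  39
163 ^ 226 =  65
 74 ^ 107 =  33
209 ^ 183 = 102
 73 ^ 121 =  48
135 ^ 227 = 100
 74 ^ 113 =  59
196 ^  78 = 138
204 ^  45 = 225
 27 ^ 153 = 130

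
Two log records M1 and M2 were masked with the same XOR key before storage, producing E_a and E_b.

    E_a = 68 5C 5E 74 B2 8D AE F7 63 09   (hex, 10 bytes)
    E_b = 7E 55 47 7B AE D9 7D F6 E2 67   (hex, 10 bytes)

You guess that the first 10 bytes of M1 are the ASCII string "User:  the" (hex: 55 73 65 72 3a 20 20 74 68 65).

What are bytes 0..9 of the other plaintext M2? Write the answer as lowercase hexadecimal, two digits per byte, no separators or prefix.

First, E_a ⊕ E_b = (M1 ⊕ K) ⊕ (M2 ⊕ K) = M1 ⊕ M2, so the key drops out. Then M2 = (M1 ⊕ M2) ⊕ M1 over the first 10 bytes.
byte 0: (68 ^ 7e) ^ 55 = 16 ^ 55 = 43
byte 1: (5c ^ 55) ^ 73 = 09 ^ 73 = 7a
byte 2: (5e ^ 47) ^ 65 = 19 ^ 65 = 7c
byte 3: (74 ^ 7b) ^ 72 = 0f ^ 72 = 7d
byte 4: (b2 ^ ae) ^ 3a = 1c ^ 3a = 26
byte 5: (8d ^ d9) ^ 20 = 54 ^ 20 = 74
byte 6: (ae ^ 7d) ^ 20 = d3 ^ 20 = f3
byte 7: (f7 ^ f6) ^ 74 = 01 ^ 74 = 75
byte 8: (63 ^ e2) ^ 68 = 81 ^ 68 = e9
byte 9: (09 ^ 67) ^ 65 = 6e ^ 65 = 0b

437a7c7d2674f375e90b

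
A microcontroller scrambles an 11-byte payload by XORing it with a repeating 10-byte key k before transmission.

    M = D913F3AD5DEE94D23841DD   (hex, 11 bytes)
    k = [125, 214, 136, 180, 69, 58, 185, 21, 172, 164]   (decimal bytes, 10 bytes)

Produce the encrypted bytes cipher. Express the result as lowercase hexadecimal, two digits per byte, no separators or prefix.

The 10-byte key repeats, so the effective keystream is 7d d6 88 b4 45 3a b9 15 ac a4 7d.
byte 0: 217 ^ 125 = 164
byte 1:  19 ^ 214 = 197
byte 2: 243 ^ 136 = 123
byte 3: 173 ^ 180 =  25
byte 4:  93 ^  69 =  24
byte 5: 238 ^  58 = 212
byte 6: 148 ^ 185 =  45
byte 7: 210 ^  21 = 199
byte 8:  56 ^ 172 = 148
byte 9:  65 ^ 164 = 229
byte 10: 221 ^ 125 = 160

a4c57b1918d42dc794e5a0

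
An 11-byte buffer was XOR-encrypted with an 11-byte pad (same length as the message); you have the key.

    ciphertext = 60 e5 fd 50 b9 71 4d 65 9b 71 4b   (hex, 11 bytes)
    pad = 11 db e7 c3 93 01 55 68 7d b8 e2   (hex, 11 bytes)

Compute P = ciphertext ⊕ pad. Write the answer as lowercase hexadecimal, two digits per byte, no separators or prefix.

XOR is its own inverse, so applying the key byte-wise gives the result directly.
byte 0: 01100000 ⊕ 00010001 = 01110001
byte 1: 11100101 ⊕ 11011011 = 00111110
byte 2: 11111101 ⊕ 11100111 = 00011010
byte 3: 01010000 ⊕ 11000011 = 10010011
byte 4: 10111001 ⊕ 10010011 = 00101010
byte 5: 01110001 ⊕ 00000001 = 01110000
byte 6: 01001101 ⊕ 01010101 = 00011000
byte 7: 01100101 ⊕ 01101000 = 00001101
byte 8: 10011011 ⊕ 01111101 = 11100110
byte 9: 01110001 ⊕ 10111000 = 11001001
byte 10: 01001011 ⊕ 11100010 = 10101001

713e1a932a70180de6c9a9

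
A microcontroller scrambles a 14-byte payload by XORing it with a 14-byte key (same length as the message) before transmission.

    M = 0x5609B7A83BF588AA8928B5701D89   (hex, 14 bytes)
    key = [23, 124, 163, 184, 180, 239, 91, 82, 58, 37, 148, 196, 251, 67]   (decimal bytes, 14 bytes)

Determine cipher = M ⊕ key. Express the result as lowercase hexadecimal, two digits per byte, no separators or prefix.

XOR is its own inverse, so applying the key byte-wise gives the result directly.
byte 0: 56 XOR 17 = 41
byte 1: 09 XOR 7c = 75
byte 2: b7 XOR a3 = 14
byte 3: a8 XOR b8 = 10
byte 4: 3b XOR b4 = 8f
byte 5: f5 XOR ef = 1a
byte 6: 88 XOR 5b = d3
byte 7: aa XOR 52 = f8
byte 8: 89 XOR 3a = b3
byte 9: 28 XOR 25 = 0d
byte 10: b5 XOR 94 = 21
byte 11: 70 XOR c4 = b4
byte 12: 1d XOR fb = e6
byte 13: 89 XOR 43 = ca

417514108f1ad3f8b30d21b4e6ca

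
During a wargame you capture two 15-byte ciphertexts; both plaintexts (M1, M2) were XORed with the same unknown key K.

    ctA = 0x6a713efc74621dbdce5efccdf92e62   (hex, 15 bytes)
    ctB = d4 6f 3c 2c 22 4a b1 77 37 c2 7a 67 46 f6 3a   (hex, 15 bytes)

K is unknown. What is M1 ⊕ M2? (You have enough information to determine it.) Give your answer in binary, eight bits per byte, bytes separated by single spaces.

10111110 00011110 00000010 11010000 01010110 00101000 10101100 11001010 11111001 10011100 10000110 10101010 10111111 11011000 01011000

ctA ⊕ ctB = (M1 ⊕ K) ⊕ (M2 ⊕ K) = M1 ⊕ M2 — the shared key cancels under XOR.
byte 0: 6a xor d4 = be
byte 1: 71 xor 6f = 1e
byte 2: 3e xor 3c = 02
byte 3: fc xor 2c = d0
byte 4: 74 xor 22 = 56
byte 5: 62 xor 4a = 28
byte 6: 1d xor b1 = ac
byte 7: bd xor 77 = ca
byte 8: ce xor 37 = f9
byte 9: 5e xor c2 = 9c
byte 10: fc xor 7a = 86
byte 11: cd xor 67 = aa
byte 12: f9 xor 46 = bf
byte 13: 2e xor f6 = d8
byte 14: 62 xor 3a = 58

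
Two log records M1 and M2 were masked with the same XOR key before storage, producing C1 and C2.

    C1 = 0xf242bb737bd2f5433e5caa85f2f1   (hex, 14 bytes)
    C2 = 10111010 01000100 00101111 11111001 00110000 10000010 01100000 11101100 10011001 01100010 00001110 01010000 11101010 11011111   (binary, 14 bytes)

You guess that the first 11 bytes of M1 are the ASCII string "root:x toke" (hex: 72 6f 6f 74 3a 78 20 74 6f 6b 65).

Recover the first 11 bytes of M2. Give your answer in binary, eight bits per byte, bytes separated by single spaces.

00111010 01101001 11111011 11111110 01110001 00101000 10110101 11011011 11001000 01010101 11000001

First, C1 ⊕ C2 = (M1 ⊕ K) ⊕ (M2 ⊕ K) = M1 ⊕ M2, so the key drops out. Then M2 = (M1 ⊕ M2) ⊕ M1 over the first 11 bytes.
byte 0: (f2 ⊕ ba) ⊕ 72 = 48 ⊕ 72 = 3a
byte 1: (42 ⊕ 44) ⊕ 6f = 06 ⊕ 6f = 69
byte 2: (bb ⊕ 2f) ⊕ 6f = 94 ⊕ 6f = fb
byte 3: (73 ⊕ f9) ⊕ 74 = 8a ⊕ 74 = fe
byte 4: (7b ⊕ 30) ⊕ 3a = 4b ⊕ 3a = 71
byte 5: (d2 ⊕ 82) ⊕ 78 = 50 ⊕ 78 = 28
byte 6: (f5 ⊕ 60) ⊕ 20 = 95 ⊕ 20 = b5
byte 7: (43 ⊕ ec) ⊕ 74 = af ⊕ 74 = db
byte 8: (3e ⊕ 99) ⊕ 6f = a7 ⊕ 6f = c8
byte 9: (5c ⊕ 62) ⊕ 6b = 3e ⊕ 6b = 55
byte 10: (aa ⊕ 0e) ⊕ 65 = a4 ⊕ 65 = c1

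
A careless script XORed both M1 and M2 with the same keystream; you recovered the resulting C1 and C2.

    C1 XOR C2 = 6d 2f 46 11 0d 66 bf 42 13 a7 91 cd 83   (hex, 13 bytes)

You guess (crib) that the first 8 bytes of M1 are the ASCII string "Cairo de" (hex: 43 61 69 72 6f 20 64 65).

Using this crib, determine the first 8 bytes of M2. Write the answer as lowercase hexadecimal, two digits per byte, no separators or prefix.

2e4e2f636246db27

Since C1 ⊕ C2 = M1 ⊕ M2, XORing with the guessed M1 bytes yields the corresponding M2 bytes: M2 = (C1 ⊕ C2) ⊕ M1.
6d XOR 43 = 2e
2f XOR 61 = 4e
46 XOR 69 = 2f
11 XOR 72 = 63
0d XOR 6f = 62
66 XOR 20 = 46
bf XOR 64 = db
42 XOR 65 = 27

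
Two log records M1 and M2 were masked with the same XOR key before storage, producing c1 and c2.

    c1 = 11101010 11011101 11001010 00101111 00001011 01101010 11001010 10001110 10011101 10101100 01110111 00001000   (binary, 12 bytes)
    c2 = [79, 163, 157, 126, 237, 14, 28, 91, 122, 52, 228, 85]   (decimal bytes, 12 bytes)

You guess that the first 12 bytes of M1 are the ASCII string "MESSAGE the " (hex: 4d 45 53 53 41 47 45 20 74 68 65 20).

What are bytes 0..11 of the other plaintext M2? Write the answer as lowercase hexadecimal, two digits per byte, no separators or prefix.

e83b0402a72393f593f0f67d

First, c1 ⊕ c2 = (M1 ⊕ K) ⊕ (M2 ⊕ K) = M1 ⊕ M2, so the key drops out. Then M2 = (M1 ⊕ M2) ⊕ M1 over the first 12 bytes.
byte 0: (ea XOR 4f) XOR 4d = a5 XOR 4d = e8
byte 1: (dd XOR a3) XOR 45 = 7e XOR 45 = 3b
byte 2: (ca XOR 9d) XOR 53 = 57 XOR 53 = 04
byte 3: (2f XOR 7e) XOR 53 = 51 XOR 53 = 02
byte 4: (0b XOR ed) XOR 41 = e6 XOR 41 = a7
byte 5: (6a XOR 0e) XOR 47 = 64 XOR 47 = 23
byte 6: (ca XOR 1c) XOR 45 = d6 XOR 45 = 93
byte 7: (8e XOR 5b) XOR 20 = d5 XOR 20 = f5
byte 8: (9d XOR 7a) XOR 74 = e7 XOR 74 = 93
byte 9: (ac XOR 34) XOR 68 = 98 XOR 68 = f0
byte 10: (77 XOR e4) XOR 65 = 93 XOR 65 = f6
byte 11: (08 XOR 55) XOR 20 = 5d XOR 20 = 7d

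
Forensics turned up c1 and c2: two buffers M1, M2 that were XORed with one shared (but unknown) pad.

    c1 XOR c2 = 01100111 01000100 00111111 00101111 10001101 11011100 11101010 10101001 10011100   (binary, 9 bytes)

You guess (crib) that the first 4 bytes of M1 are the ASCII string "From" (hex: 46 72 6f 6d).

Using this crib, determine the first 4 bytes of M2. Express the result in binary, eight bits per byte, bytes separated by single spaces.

00100001 00110110 01010000 01000010

Since c1 ⊕ c2 = M1 ⊕ M2, XORing with the guessed M1 bytes yields the corresponding M2 bytes: M2 = (c1 ⊕ c2) ⊕ M1.
01100111 ^ 01000110 = 00100001
01000100 ^ 01110010 = 00110110
00111111 ^ 01101111 = 01010000
00101111 ^ 01101101 = 01000010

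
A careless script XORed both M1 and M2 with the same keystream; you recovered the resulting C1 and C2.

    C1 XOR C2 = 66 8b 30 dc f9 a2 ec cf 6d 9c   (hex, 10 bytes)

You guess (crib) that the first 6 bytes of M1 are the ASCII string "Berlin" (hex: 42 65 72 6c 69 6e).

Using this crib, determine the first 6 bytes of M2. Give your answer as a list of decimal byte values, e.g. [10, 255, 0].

[36, 238, 66, 176, 144, 204]

Since C1 ⊕ C2 = M1 ⊕ M2, XORing with the guessed M1 bytes yields the corresponding M2 bytes: M2 = (C1 ⊕ C2) ⊕ M1.
66 xor 42 = 24
8b xor 65 = ee
30 xor 72 = 42
dc xor 6c = b0
f9 xor 69 = 90
a2 xor 6e = cc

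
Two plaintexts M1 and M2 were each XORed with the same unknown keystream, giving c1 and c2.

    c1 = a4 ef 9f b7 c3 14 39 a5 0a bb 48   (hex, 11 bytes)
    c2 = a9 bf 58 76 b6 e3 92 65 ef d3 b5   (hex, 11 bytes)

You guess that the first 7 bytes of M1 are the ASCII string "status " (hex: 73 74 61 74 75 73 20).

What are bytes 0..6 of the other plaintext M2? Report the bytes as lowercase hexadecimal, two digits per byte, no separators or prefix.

7e24a6b500848b

First, c1 ⊕ c2 = (M1 ⊕ K) ⊕ (M2 ⊕ K) = M1 ⊕ M2, so the key drops out. Then M2 = (M1 ⊕ M2) ⊕ M1 over the first 7 bytes.
byte 0: (a4 ^ a9) ^ 73 = 0d ^ 73 = 7e
byte 1: (ef ^ bf) ^ 74 = 50 ^ 74 = 24
byte 2: (9f ^ 58) ^ 61 = c7 ^ 61 = a6
byte 3: (b7 ^ 76) ^ 74 = c1 ^ 74 = b5
byte 4: (c3 ^ b6) ^ 75 = 75 ^ 75 = 00
byte 5: (14 ^ e3) ^ 73 = f7 ^ 73 = 84
byte 6: (39 ^ 92) ^ 20 = ab ^ 20 = 8b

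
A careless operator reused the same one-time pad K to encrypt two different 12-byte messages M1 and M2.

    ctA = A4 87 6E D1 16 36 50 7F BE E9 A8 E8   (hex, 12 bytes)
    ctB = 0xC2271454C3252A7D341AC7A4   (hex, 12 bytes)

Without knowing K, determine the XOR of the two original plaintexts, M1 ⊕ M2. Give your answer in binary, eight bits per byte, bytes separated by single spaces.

01100110 10100000 01111010 10000101 11010101 00010011 01111010 00000010 10001010 11110011 01101111 01001100

ctA ⊕ ctB = (M1 ⊕ K) ⊕ (M2 ⊕ K) = M1 ⊕ M2 — the shared key cancels under XOR.
byte 0: 10100100 ^ 11000010 = 01100110
byte 1: 10000111 ^ 00100111 = 10100000
byte 2: 01101110 ^ 00010100 = 01111010
byte 3: 11010001 ^ 01010100 = 10000101
byte 4: 00010110 ^ 11000011 = 11010101
byte 5: 00110110 ^ 00100101 = 00010011
byte 6: 01010000 ^ 00101010 = 01111010
byte 7: 01111111 ^ 01111101 = 00000010
byte 8: 10111110 ^ 00110100 = 10001010
byte 9: 11101001 ^ 00011010 = 11110011
byte 10: 10101000 ^ 11000111 = 01101111
byte 11: 11101000 ^ 10100100 = 01001100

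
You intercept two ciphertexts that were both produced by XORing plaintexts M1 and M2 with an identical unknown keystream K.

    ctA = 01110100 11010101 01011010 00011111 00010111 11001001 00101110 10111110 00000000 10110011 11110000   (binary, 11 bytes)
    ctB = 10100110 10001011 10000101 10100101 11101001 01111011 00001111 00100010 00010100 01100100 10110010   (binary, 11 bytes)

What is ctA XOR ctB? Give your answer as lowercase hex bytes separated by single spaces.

d2 5e df ba fe b2 21 9c 14 d7 42

ctA ⊕ ctB = (M1 ⊕ K) ⊕ (M2 ⊕ K) = M1 ⊕ M2 — the shared key cancels under XOR.
116 ^ 166 = 210
213 ^ 139 =  94
 90 ^ 133 = 223
 31 ^ 165 = 186
 23 ^ 233 = 254
201 ^ 123 = 178
 46 ^  15 =  33
190 ^  34 = 156
  0 ^  20 =  20
179 ^ 100 = 215
240 ^ 178 =  66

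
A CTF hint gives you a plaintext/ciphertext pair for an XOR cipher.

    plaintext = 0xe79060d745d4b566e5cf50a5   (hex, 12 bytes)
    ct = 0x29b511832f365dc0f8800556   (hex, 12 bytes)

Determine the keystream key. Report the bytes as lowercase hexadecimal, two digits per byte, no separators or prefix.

ce2571546ae2e8a61d4f55f3

Since ct = plaintext ⊕ key, XORing both sides with plaintext gives key = plaintext ⊕ ct.
byte 0: e7 ⊕ 29 = ce
byte 1: 90 ⊕ b5 = 25
byte 2: 60 ⊕ 11 = 71
byte 3: d7 ⊕ 83 = 54
byte 4: 45 ⊕ 2f = 6a
byte 5: d4 ⊕ 36 = e2
byte 6: b5 ⊕ 5d = e8
byte 7: 66 ⊕ c0 = a6
byte 8: e5 ⊕ f8 = 1d
byte 9: cf ⊕ 80 = 4f
byte 10: 50 ⊕ 05 = 55
byte 11: a5 ⊕ 56 = f3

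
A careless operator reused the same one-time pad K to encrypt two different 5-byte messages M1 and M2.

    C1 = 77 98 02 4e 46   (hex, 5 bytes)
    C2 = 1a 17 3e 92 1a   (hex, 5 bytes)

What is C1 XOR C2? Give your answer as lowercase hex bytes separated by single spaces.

C1 ⊕ C2 = (M1 ⊕ K) ⊕ (M2 ⊕ K) = M1 ⊕ M2 — the shared key cancels under XOR.
77 ^ 1a = 6d
98 ^ 17 = 8f
02 ^ 3e = 3c
4e ^ 92 = dc
46 ^ 1a = 5c

6d 8f 3c dc 5c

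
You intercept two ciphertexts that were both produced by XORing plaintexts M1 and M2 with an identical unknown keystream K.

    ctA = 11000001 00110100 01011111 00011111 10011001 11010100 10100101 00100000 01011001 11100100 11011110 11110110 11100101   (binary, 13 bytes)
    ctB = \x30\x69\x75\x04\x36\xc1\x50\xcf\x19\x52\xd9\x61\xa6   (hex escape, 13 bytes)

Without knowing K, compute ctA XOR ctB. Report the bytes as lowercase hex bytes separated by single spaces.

f1 5d 2a 1b af 15 f5 ef 40 b6 07 97 43

ctA ⊕ ctB = (M1 ⊕ K) ⊕ (M2 ⊕ K) = M1 ⊕ M2 — the shared key cancels under XOR.
11000001 xor 00110000 = 11110001
00110100 xor 01101001 = 01011101
01011111 xor 01110101 = 00101010
00011111 xor 00000100 = 00011011
10011001 xor 00110110 = 10101111
11010100 xor 11000001 = 00010101
10100101 xor 01010000 = 11110101
00100000 xor 11001111 = 11101111
01011001 xor 00011001 = 01000000
11100100 xor 01010010 = 10110110
11011110 xor 11011001 = 00000111
11110110 xor 01100001 = 10010111
11100101 xor 10100110 = 01000011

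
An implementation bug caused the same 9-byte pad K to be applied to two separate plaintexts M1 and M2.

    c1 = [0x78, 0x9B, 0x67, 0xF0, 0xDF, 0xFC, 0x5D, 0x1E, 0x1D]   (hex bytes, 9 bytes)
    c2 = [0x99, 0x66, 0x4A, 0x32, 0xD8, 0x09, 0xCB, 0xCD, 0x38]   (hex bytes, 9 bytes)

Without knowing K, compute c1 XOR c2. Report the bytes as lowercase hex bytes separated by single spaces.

c1 ⊕ c2 = (M1 ⊕ K) ⊕ (M2 ⊕ K) = M1 ⊕ M2 — the shared key cancels under XOR.
78 XOR 99 = e1
9b XOR 66 = fd
67 XOR 4a = 2d
f0 XOR 32 = c2
df XOR d8 = 07
fc XOR 09 = f5
5d XOR cb = 96
1e XOR cd = d3
1d XOR 38 = 25

e1 fd 2d c2 07 f5 96 d3 25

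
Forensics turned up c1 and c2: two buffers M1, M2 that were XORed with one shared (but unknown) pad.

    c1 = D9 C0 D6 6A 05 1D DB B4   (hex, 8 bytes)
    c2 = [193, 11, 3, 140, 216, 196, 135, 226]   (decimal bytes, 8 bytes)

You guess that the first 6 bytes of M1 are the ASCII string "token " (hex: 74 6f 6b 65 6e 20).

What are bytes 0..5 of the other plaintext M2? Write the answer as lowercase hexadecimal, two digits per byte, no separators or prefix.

First, c1 ⊕ c2 = (M1 ⊕ K) ⊕ (M2 ⊕ K) = M1 ⊕ M2, so the key drops out. Then M2 = (M1 ⊕ M2) ⊕ M1 over the first 6 bytes.
byte 0: (d9 ^ c1) ^ 74 = 18 ^ 74 = 6c
byte 1: (c0 ^ 0b) ^ 6f = cb ^ 6f = a4
byte 2: (d6 ^ 03) ^ 6b = d5 ^ 6b = be
byte 3: (6a ^ 8c) ^ 65 = e6 ^ 65 = 83
byte 4: (05 ^ d8) ^ 6e = dd ^ 6e = b3
byte 5: (1d ^ c4) ^ 20 = d9 ^ 20 = f9

6ca4be83b3f9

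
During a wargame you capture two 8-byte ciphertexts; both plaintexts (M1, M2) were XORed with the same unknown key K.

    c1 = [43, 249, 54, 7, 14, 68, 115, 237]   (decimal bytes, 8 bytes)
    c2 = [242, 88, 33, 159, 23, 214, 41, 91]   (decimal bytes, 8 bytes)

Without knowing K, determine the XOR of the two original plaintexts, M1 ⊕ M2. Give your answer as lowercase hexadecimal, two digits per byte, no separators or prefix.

c1 ⊕ c2 = (M1 ⊕ K) ⊕ (M2 ⊕ K) = M1 ⊕ M2 — the shared key cancels under XOR.
 43 ^ 242 = 217
249 ^  88 = 161
 54 ^  33 =  23
  7 ^ 159 = 152
 14 ^  23 =  25
 68 ^ 214 = 146
115 ^  41 =  90
237 ^  91 = 182

d9a1179819925ab6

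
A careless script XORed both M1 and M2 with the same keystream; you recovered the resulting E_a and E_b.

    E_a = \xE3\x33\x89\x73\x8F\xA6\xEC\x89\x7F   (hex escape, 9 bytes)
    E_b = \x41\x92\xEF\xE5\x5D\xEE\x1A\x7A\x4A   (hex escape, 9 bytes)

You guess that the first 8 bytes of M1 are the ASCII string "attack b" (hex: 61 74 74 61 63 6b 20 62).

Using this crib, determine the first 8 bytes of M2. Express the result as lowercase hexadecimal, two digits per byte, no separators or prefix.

c3d512f7b123d691

First, E_a ⊕ E_b = (M1 ⊕ K) ⊕ (M2 ⊕ K) = M1 ⊕ M2, so the key drops out. Then M2 = (M1 ⊕ M2) ⊕ M1 over the first 8 bytes.
byte 0: (e3 ⊕ 41) ⊕ 61 = a2 ⊕ 61 = c3
byte 1: (33 ⊕ 92) ⊕ 74 = a1 ⊕ 74 = d5
byte 2: (89 ⊕ ef) ⊕ 74 = 66 ⊕ 74 = 12
byte 3: (73 ⊕ e5) ⊕ 61 = 96 ⊕ 61 = f7
byte 4: (8f ⊕ 5d) ⊕ 63 = d2 ⊕ 63 = b1
byte 5: (a6 ⊕ ee) ⊕ 6b = 48 ⊕ 6b = 23
byte 6: (ec ⊕ 1a) ⊕ 20 = f6 ⊕ 20 = d6
byte 7: (89 ⊕ 7a) ⊕ 62 = f3 ⊕ 62 = 91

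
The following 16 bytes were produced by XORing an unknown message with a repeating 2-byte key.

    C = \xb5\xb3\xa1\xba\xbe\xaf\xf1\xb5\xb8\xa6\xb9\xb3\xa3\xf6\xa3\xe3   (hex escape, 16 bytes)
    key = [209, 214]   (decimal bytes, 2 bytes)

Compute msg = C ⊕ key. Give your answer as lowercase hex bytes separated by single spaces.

The 2-byte key repeats, so the effective keystream is d1 d6 d1 d6 d1 d6 d1 d6 d1 d6 d1 d6 d1 d6 d1 d6.
byte 0: b5 XOR d1 = 64
byte 1: b3 XOR d6 = 65
byte 2: a1 XOR d1 = 70
byte 3: ba XOR d6 = 6c
byte 4: be XOR d1 = 6f
byte 5: af XOR d6 = 79
byte 6: f1 XOR d1 = 20
byte 7: b5 XOR d6 = 63
byte 8: b8 XOR d1 = 69
byte 9: a6 XOR d6 = 70
byte 10: b9 XOR d1 = 68
byte 11: b3 XOR d6 = 65
byte 12: a3 XOR d1 = 72
byte 13: f6 XOR d6 = 20
byte 14: a3 XOR d1 = 72
byte 15: e3 XOR d6 = 35

64 65 70 6c 6f 79 20 63 69 70 68 65 72 20 72 35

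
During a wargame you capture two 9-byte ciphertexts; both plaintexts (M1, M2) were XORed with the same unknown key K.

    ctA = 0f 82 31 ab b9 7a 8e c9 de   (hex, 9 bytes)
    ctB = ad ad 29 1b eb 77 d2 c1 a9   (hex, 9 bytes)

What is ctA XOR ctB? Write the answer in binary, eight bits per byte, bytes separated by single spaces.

10100010 00101111 00011000 10110000 01010010 00001101 01011100 00001000 01110111

ctA ⊕ ctB = (M1 ⊕ K) ⊕ (M2 ⊕ K) = M1 ⊕ M2 — the shared key cancels under XOR.
byte 0: 00001111 ^ 10101101 = 10100010
byte 1: 10000010 ^ 10101101 = 00101111
byte 2: 00110001 ^ 00101001 = 00011000
byte 3: 10101011 ^ 00011011 = 10110000
byte 4: 10111001 ^ 11101011 = 01010010
byte 5: 01111010 ^ 01110111 = 00001101
byte 6: 10001110 ^ 11010010 = 01011100
byte 7: 11001001 ^ 11000001 = 00001000
byte 8: 11011110 ^ 10101001 = 01110111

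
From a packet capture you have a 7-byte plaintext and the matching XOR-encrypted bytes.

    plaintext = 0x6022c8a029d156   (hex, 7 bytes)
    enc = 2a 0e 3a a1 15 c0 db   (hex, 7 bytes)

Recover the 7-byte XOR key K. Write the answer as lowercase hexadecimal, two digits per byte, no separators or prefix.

Since enc = plaintext ⊕ K, XORing both sides with plaintext gives K = plaintext ⊕ enc.
 96 ^  42 =  74
 34 ^  14 =  44
200 ^  58 = 242
160 ^ 161 =   1
 41 ^  21 =  60
209 ^ 192 =  17
 86 ^ 219 = 141

4a2cf2013c118d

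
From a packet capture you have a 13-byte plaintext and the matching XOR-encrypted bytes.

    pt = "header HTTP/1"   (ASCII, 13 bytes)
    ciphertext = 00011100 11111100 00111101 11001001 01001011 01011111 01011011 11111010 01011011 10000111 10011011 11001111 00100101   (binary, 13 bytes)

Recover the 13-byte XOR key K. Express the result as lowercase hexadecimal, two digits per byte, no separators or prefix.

74995cad2e2d7bb20fd3cbe014

Since ciphertext = pt ⊕ K, XORing both sides with pt gives K = pt ⊕ ciphertext.
byte 0: 68 ⊕ 1c = 74
byte 1: 65 ⊕ fc = 99
byte 2: 61 ⊕ 3d = 5c
byte 3: 64 ⊕ c9 = ad
byte 4: 65 ⊕ 4b = 2e
byte 5: 72 ⊕ 5f = 2d
byte 6: 20 ⊕ 5b = 7b
byte 7: 48 ⊕ fa = b2
byte 8: 54 ⊕ 5b = 0f
byte 9: 54 ⊕ 87 = d3
byte 10: 50 ⊕ 9b = cb
byte 11: 2f ⊕ cf = e0
byte 12: 31 ⊕ 25 = 14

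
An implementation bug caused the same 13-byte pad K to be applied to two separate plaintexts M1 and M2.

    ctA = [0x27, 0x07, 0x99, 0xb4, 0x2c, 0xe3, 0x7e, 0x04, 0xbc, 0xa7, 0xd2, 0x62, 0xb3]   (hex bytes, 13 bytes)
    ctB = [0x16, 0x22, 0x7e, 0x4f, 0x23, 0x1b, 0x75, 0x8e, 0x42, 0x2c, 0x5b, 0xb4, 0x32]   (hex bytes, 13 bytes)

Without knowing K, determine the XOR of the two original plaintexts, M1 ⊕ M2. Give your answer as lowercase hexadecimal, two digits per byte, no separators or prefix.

3125e7fb0ff80b8afe8b89d681

ctA ⊕ ctB = (M1 ⊕ K) ⊕ (M2 ⊕ K) = M1 ⊕ M2 — the shared key cancels under XOR.
byte 0: 27 ^ 16 = 31
byte 1: 07 ^ 22 = 25
byte 2: 99 ^ 7e = e7
byte 3: b4 ^ 4f = fb
byte 4: 2c ^ 23 = 0f
byte 5: e3 ^ 1b = f8
byte 6: 7e ^ 75 = 0b
byte 7: 04 ^ 8e = 8a
byte 8: bc ^ 42 = fe
byte 9: a7 ^ 2c = 8b
byte 10: d2 ^ 5b = 89
byte 11: 62 ^ b4 = d6
byte 12: b3 ^ 32 = 81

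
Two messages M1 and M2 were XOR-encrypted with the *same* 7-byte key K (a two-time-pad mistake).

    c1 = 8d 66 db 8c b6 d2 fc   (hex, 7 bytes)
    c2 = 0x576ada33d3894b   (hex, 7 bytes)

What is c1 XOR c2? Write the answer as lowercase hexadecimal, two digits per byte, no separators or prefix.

c1 ⊕ c2 = (M1 ⊕ K) ⊕ (M2 ⊕ K) = M1 ⊕ M2 — the shared key cancels under XOR.
byte 0: 8d XOR 57 = da
byte 1: 66 XOR 6a = 0c
byte 2: db XOR da = 01
byte 3: 8c XOR 33 = bf
byte 4: b6 XOR d3 = 65
byte 5: d2 XOR 89 = 5b
byte 6: fc XOR 4b = b7

da0c01bf655bb7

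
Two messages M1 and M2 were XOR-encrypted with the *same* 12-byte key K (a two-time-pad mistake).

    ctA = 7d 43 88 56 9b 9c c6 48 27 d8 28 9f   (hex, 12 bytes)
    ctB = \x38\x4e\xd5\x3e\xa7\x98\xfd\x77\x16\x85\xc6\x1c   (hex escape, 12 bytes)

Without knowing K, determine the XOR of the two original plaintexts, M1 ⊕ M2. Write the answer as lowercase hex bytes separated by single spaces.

45 0d 5d 68 3c 04 3b 3f 31 5d ee 83

ctA ⊕ ctB = (M1 ⊕ K) ⊕ (M2 ⊕ K) = M1 ⊕ M2 — the shared key cancels under XOR.
01111101 ⊕ 00111000 = 01000101
01000011 ⊕ 01001110 = 00001101
10001000 ⊕ 11010101 = 01011101
01010110 ⊕ 00111110 = 01101000
10011011 ⊕ 10100111 = 00111100
10011100 ⊕ 10011000 = 00000100
11000110 ⊕ 11111101 = 00111011
01001000 ⊕ 01110111 = 00111111
00100111 ⊕ 00010110 = 00110001
11011000 ⊕ 10000101 = 01011101
00101000 ⊕ 11000110 = 11101110
10011111 ⊕ 00011100 = 10000011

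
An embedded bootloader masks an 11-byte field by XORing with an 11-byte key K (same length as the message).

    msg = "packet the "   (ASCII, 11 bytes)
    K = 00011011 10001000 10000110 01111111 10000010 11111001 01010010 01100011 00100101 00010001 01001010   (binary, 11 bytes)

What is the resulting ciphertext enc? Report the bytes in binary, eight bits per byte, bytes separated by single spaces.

01110000 ^ 00011011 = 01101011
01100001 ^ 10001000 = 11101001
01100011 ^ 10000110 = 11100101
01101011 ^ 01111111 = 00010100
01100101 ^ 10000010 = 11100111
01110100 ^ 11111001 = 10001101
00100000 ^ 01010010 = 01110010
01110100 ^ 01100011 = 00010111
01101000 ^ 00100101 = 01001101
01100101 ^ 00010001 = 01110100
00100000 ^ 01001010 = 01101010

01101011 11101001 11100101 00010100 11100111 10001101 01110010 00010111 01001101 01110100 01101010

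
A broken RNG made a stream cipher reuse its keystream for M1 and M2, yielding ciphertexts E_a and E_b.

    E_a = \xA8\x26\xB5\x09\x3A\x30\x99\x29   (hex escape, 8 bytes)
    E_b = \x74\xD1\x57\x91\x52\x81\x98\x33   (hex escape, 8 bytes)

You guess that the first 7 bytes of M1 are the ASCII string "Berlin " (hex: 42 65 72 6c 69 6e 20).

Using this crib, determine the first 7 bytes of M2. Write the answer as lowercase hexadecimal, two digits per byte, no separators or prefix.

First, E_a ⊕ E_b = (M1 ⊕ K) ⊕ (M2 ⊕ K) = M1 ⊕ M2, so the key drops out. Then M2 = (M1 ⊕ M2) ⊕ M1 over the first 7 bytes.
byte 0: (a8 ^ 74) ^ 42 = dc ^ 42 = 9e
byte 1: (26 ^ d1) ^ 65 = f7 ^ 65 = 92
byte 2: (b5 ^ 57) ^ 72 = e2 ^ 72 = 90
byte 3: (09 ^ 91) ^ 6c = 98 ^ 6c = f4
byte 4: (3a ^ 52) ^ 69 = 68 ^ 69 = 01
byte 5: (30 ^ 81) ^ 6e = b1 ^ 6e = df
byte 6: (99 ^ 98) ^ 20 = 01 ^ 20 = 21

9e9290f401df21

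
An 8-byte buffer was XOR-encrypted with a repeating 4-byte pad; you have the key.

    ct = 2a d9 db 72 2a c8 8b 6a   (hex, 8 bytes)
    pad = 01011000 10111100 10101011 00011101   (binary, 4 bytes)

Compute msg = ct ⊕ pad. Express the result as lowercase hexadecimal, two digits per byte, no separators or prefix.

The 4-byte key repeats, so the effective keystream is 58 bc ab 1d 58 bc ab 1d.
byte 0: 2a ⊕ 58 = 72
byte 1: d9 ⊕ bc = 65
byte 2: db ⊕ ab = 70
byte 3: 72 ⊕ 1d = 6f
byte 4: 2a ⊕ 58 = 72
byte 5: c8 ⊕ bc = 74
byte 6: 8b ⊕ ab = 20
byte 7: 6a ⊕ 1d = 77

7265706f72742077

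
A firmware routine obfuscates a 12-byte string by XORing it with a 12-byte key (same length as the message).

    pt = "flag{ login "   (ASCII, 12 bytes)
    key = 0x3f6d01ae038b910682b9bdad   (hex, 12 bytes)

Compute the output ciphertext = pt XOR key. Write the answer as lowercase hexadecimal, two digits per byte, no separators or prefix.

590160c978abfd69e5d0d38d

XOR is its own inverse, so applying the key byte-wise gives the result directly.
byte 0: 66 ⊕ 3f = 59
byte 1: 6c ⊕ 6d = 01
byte 2: 61 ⊕ 01 = 60
byte 3: 67 ⊕ ae = c9
byte 4: 7b ⊕ 03 = 78
byte 5: 20 ⊕ 8b = ab
byte 6: 6c ⊕ 91 = fd
byte 7: 6f ⊕ 06 = 69
byte 8: 67 ⊕ 82 = e5
byte 9: 69 ⊕ b9 = d0
byte 10: 6e ⊕ bd = d3
byte 11: 20 ⊕ ad = 8d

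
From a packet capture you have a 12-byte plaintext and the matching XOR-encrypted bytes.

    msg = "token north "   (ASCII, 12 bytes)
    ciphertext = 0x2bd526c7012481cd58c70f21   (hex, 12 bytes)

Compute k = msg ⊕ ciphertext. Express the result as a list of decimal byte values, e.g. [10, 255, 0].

[95, 186, 77, 162, 111, 4, 239, 162, 42, 179, 103, 1]

Since ciphertext = msg ⊕ k, XORing both sides with msg gives k = msg ⊕ ciphertext.
byte 0: 74 XOR 2b = 5f
byte 1: 6f XOR d5 = ba
byte 2: 6b XOR 26 = 4d
byte 3: 65 XOR c7 = a2
byte 4: 6e XOR 01 = 6f
byte 5: 20 XOR 24 = 04
byte 6: 6e XOR 81 = ef
byte 7: 6f XOR cd = a2
byte 8: 72 XOR 58 = 2a
byte 9: 74 XOR c7 = b3
byte 10: 68 XOR 0f = 67
byte 11: 20 XOR 21 = 01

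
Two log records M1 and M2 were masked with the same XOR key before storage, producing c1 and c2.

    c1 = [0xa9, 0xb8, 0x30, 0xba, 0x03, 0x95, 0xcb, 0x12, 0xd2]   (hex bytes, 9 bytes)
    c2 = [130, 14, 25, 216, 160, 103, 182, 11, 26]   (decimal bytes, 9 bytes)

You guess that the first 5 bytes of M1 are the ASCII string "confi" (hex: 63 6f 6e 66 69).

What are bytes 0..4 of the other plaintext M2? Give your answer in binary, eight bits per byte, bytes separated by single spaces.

First, c1 ⊕ c2 = (M1 ⊕ K) ⊕ (M2 ⊕ K) = M1 ⊕ M2, so the key drops out. Then M2 = (M1 ⊕ M2) ⊕ M1 over the first 5 bytes.
byte 0: (a9 xor 82) xor 63 = 2b xor 63 = 48
byte 1: (b8 xor 0e) xor 6f = b6 xor 6f = d9
byte 2: (30 xor 19) xor 6e = 29 xor 6e = 47
byte 3: (ba xor d8) xor 66 = 62 xor 66 = 04
byte 4: (03 xor a0) xor 69 = a3 xor 69 = ca

01001000 11011001 01000111 00000100 11001010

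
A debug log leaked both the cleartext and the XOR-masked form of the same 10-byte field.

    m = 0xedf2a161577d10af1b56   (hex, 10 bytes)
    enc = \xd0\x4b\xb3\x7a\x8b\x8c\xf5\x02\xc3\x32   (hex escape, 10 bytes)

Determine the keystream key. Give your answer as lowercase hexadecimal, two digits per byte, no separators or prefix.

Since enc = m ⊕ key, XORing both sides with m gives key = m ⊕ enc.
ed ^ d0 = 3d
f2 ^ 4b = b9
a1 ^ b3 = 12
61 ^ 7a = 1b
57 ^ 8b = dc
7d ^ 8c = f1
10 ^ f5 = e5
af ^ 02 = ad
1b ^ c3 = d8
56 ^ 32 = 64

3db9121bdcf1e5add864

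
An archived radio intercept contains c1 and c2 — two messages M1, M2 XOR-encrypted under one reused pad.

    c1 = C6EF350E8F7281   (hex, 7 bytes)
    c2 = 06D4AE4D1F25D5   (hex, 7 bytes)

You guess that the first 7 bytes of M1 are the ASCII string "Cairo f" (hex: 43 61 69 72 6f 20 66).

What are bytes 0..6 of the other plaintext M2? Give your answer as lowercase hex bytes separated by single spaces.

83 5a f2 31 ff 77 32

First, c1 ⊕ c2 = (M1 ⊕ K) ⊕ (M2 ⊕ K) = M1 ⊕ M2, so the key drops out. Then M2 = (M1 ⊕ M2) ⊕ M1 over the first 7 bytes.
byte 0: (c6 XOR 06) XOR 43 = c0 XOR 43 = 83
byte 1: (ef XOR d4) XOR 61 = 3b XOR 61 = 5a
byte 2: (35 XOR ae) XOR 69 = 9b XOR 69 = f2
byte 3: (0e XOR 4d) XOR 72 = 43 XOR 72 = 31
byte 4: (8f XOR 1f) XOR 6f = 90 XOR 6f = ff
byte 5: (72 XOR 25) XOR 20 = 57 XOR 20 = 77
byte 6: (81 XOR d5) XOR 66 = 54 XOR 66 = 32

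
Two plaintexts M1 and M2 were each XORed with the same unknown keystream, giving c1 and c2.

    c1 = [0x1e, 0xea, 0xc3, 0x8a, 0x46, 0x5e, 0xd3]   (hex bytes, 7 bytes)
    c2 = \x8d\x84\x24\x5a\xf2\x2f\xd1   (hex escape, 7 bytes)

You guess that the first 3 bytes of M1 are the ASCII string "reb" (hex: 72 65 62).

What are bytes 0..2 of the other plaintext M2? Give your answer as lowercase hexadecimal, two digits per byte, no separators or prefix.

e10b85

First, c1 ⊕ c2 = (M1 ⊕ K) ⊕ (M2 ⊕ K) = M1 ⊕ M2, so the key drops out. Then M2 = (M1 ⊕ M2) ⊕ M1 over the first 3 bytes.
byte 0: (1e XOR 8d) XOR 72 = 93 XOR 72 = e1
byte 1: (ea XOR 84) XOR 65 = 6e XOR 65 = 0b
byte 2: (c3 XOR 24) XOR 62 = e7 XOR 62 = 85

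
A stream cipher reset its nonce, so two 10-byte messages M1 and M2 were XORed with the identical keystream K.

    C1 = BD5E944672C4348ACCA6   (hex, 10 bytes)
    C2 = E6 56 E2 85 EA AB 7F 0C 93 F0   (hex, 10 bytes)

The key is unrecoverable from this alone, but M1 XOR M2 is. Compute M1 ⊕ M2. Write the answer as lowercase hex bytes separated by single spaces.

C1 ⊕ C2 = (M1 ⊕ K) ⊕ (M2 ⊕ K) = M1 ⊕ M2 — the shared key cancels under XOR.
bd XOR e6 = 5b
5e XOR 56 = 08
94 XOR e2 = 76
46 XOR 85 = c3
72 XOR ea = 98
c4 XOR ab = 6f
34 XOR 7f = 4b
8a XOR 0c = 86
cc XOR 93 = 5f
a6 XOR f0 = 56

5b 08 76 c3 98 6f 4b 86 5f 56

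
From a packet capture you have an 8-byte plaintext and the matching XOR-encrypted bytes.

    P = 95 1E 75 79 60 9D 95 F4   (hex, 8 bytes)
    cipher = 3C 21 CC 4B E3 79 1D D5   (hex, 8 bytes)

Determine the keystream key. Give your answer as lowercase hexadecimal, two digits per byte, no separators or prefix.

Since cipher = P ⊕ key, XORing both sides with P gives key = P ⊕ cipher.
byte 0: 95 ^ 3c = a9
byte 1: 1e ^ 21 = 3f
byte 2: 75 ^ cc = b9
byte 3: 79 ^ 4b = 32
byte 4: 60 ^ e3 = 83
byte 5: 9d ^ 79 = e4
byte 6: 95 ^ 1d = 88
byte 7: f4 ^ d5 = 21

a93fb93283e48821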